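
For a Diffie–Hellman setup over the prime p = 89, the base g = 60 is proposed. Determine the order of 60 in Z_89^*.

88

Since 60 ∈ (Z/89Z)^×, its order divides φ(89) = 89 − 1 = 88 = 2^3 · 11.
Divisors of 88: 1, 2, 4, 8, 11, 22, 44, 88.
Check 60^d mod 89 for each divisor in increasing order:
60^1 ≡ 60 (mod 89)
60^2 ≡ 40 (mod 89)
60^4 ≡ 87 (mod 89)
60^8 ≡ 4 (mod 89)
60^11 ≡ 77 (mod 89)
60^22 ≡ 55 (mod 89)
60^44 ≡ 88 (mod 89)
60^88 ≡ 1 (mod 89) ✓
The smallest such exponent is 88, so the order of 60 is 88.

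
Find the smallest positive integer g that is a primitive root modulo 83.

2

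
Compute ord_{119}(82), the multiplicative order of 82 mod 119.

48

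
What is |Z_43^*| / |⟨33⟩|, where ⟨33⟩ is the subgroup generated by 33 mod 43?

Since 33 ∈ (Z/43Z)^×, its order divides φ(43) = 43 − 1 = 42 = 2 · 3 · 7.
Divisors of 42: 1, 2, 3, 6, 7, 14, 21, 42.
Compute 33^d (mod 43) for the divisors d until we hit 1:
33^1 ≡ 33 (mod 43)
33^2 ≡ 14 (mod 43)
33^3 ≡ 32 (mod 43)
33^6 ≡ 35 (mod 43)
33^7 ≡ 37 (mod 43)
33^14 ≡ 36 (mod 43)
33^21 ≡ 42 (mod 43)
33^42 ≡ 1 (mod 43) ✓
The order of 33 is 42, so the subgroup it generates has 42 elements.
The index is φ(43) / ord(33) = 42 / 42 = 1.

1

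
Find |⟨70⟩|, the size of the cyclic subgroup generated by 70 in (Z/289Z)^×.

136

By Lagrange's theorem, ord_289(70) divides φ(289) = φ(17^2) = 17·(17−1) = 272 = 2^4 · 17.
Divisors of 272: 1, 2, 4, 8, 16, 17, 34, 68, 136, 272.
Test each divisor d:
70^1 ≡ 70
70^2 ≡ 276
70^4 ≡ 169
70^8 ≡ 239
70^16 ≡ 188
70^17 ≡ 155
70^34 ≡ 38
70^68 ≡ 288
70^136 ≡ 1
Hence ord(70) = 136.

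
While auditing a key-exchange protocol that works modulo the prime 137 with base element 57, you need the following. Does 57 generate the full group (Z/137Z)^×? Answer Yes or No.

φ(137) = 137 − 1 = 136 = 2^3 · 17.
Test 57^(136/q) mod 137 for each prime factor q of 136:
57^68 ≡ 136 (mod 137)  [q = 2: ≢ 1 ✓]
57^8 ≡ 59 (mod 137)  [q = 17: ≢ 1 ✓]
Every test exponent gives a nontrivial residue, hence 57 generates the full group.

Yes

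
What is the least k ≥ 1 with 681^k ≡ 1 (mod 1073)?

252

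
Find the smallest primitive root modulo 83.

2

φ(83) = 83 − 1 = 82 = 2 · 41.
g is a primitive root iff g^(82/q) ≢ 1 (mod 83) for each prime q ∈ {2, 41}.
g = 2: 2^41 ≡ 82; 2^2 ≡ 4 — none is 1, so 2 is a primitive root.
Hence the least primitive root of 83 is 2.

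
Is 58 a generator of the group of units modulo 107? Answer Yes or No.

Yes

φ(107) = 107 − 1 = 106 = 2 · 53.
It suffices to check that the order of 58 is not a proper divisor of 106: compute 58^(106/q) for q ∈ {2, 53}.
58^53 ≡ 106 (mod 107)  [q = 2: ≢ 1 ✓]
58^2 ≡ 47 (mod 107)  [q = 53: ≢ 1 ✓]
All checks pass, so 58 has order 106 and is a primitive root modulo 107.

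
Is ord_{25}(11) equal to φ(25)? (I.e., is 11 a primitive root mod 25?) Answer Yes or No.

φ(25) = φ(5^2) = 5·(5−1) = 20 = 2^2 · 5.
Test 11^(20/q) mod 25 for each prime factor q of 20:
11^10 ≡ 1 (mod 25)  [q = 2: ≡ 1 ✗]
11^4 ≡ 16 (mod 25)  [q = 5: ≢ 1 ✓]
11^10 ≡ 1 shows ord(11) | 10, strictly less than φ(25); not a primitive root.

No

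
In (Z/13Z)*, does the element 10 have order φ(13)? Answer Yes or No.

No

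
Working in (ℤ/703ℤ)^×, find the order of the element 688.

36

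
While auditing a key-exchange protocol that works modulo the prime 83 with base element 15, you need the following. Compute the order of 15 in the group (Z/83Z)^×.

82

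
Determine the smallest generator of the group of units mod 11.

φ(11) = 11 − 1 = 10 = 2 · 5.
g is a primitive root iff g^(10/q) ≢ 1 (mod 11) for each prime q ∈ {2, 5}.
g = 2: 2^5 ≡ 10; 2^2 ≡ 4 — none is 1, so 2 is a primitive root.
So 2 is the smallest generator of (Z/11Z)^×.

2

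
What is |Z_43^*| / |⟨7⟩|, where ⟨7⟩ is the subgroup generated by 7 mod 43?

7

By Lagrange's theorem, ord_43(7) divides φ(43) = 43 − 1 = 42 = 2 · 3 · 7.
Divisors of 42: 1, 2, 3, 6, 7, 14, 21, 42.
Compute 7^d (mod 43) for the divisors d until we hit 1:
7^1 ≡ 7 (mod 43)
7^2 ≡ 6 (mod 43)
7^3 ≡ 42 (mod 43)
7^6 ≡ 1 (mod 43) ✓
The order of 7 is 6, so the subgroup it generates has 6 elements.
[(Z/43Z)^× : ⟨7⟩] = 42/6 = 7.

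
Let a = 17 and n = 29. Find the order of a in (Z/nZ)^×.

ord(17) | φ(29) = 29 − 1 = 28 = 2^2 · 7.
Divisors of 28: 1, 2, 4, 7, 14, 28.
Evaluate successive powers at the divisors of 28:
17^1 ≡ 17 (mod 29)
17^2 ≡ 28 (mod 29)
17^4 ≡ 1 (mod 29) ✓
Therefore the multiplicative order of 17 modulo 29 is 4.

4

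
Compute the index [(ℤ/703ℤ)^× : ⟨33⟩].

36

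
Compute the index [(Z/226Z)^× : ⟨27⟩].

1

ord(27) | φ(226) = φ(2)·φ(113) = 1·112 = 112 = 2^4 · 7.
Divisors of 112: 1, 2, 4, 7, 8, 14, 16, 28, 56, 112.
Compute 27^d (mod 226) for the divisors d until we hit 1:
27^1 ≡ 27 (mod 226)
27^2 ≡ 51 (mod 226)
27^4 ≡ 115 (mod 226)
27^7 ≡ 155 (mod 226)
27^8 ≡ 117 (mod 226)
27^14 ≡ 69 (mod 226)
27^16 ≡ 129 (mod 226)
27^28 ≡ 15 (mod 226)
27^56 ≡ 225 (mod 226)
27^112 ≡ 1 (mod 226) ✓
The order of 27 is 112, so the subgroup it generates has 112 elements.
[(Z/226Z)^× : ⟨27⟩] = 112/112 = 1.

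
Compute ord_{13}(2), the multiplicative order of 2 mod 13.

12

ord(2) | φ(13) = 13 − 1 = 12 = 2^2 · 3.
Divisors of 12: 1, 2, 3, 4, 6, 12.
Check 2^d mod 13 for each divisor in increasing order:
2^1 ≡ 2 (mod 13)
2^2 ≡ 4 (mod 13)
2^3 ≡ 8 (mod 13)
2^4 ≡ 3 (mod 13)
2^6 ≡ 12 (mod 13)
2^12 ≡ 1 (mod 13) ✓
So ord_13(2) = 12.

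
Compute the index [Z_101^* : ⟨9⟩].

The order of 9 must divide φ(101) = 101 − 1 = 100 = 2^2 · 5^2.
Divisors of 100: 1, 2, 4, 5, 10, 20, 25, 50, 100.
Evaluate successive powers at the divisors of 100:
9^1 ≡ 9 (mod 101)
9^2 ≡ 81 (mod 101)
9^4 ≡ 97 (mod 101)
9^5 ≡ 65 (mod 101)
9^10 ≡ 84 (mod 101)
9^20 ≡ 87 (mod 101)
9^25 ≡ 100 (mod 101)
9^50 ≡ 1 (mod 101) ✓
So ord_101(9) = 50, hence |⟨9⟩| = 50.
[(Z/101Z)^× : ⟨9⟩] = 100/50 = 2.

2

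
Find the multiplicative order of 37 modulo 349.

The order of 37 must divide φ(349) = 349 − 1 = 348 = 2^2 · 3 · 29.
Divisors of 348: 1, 2, 3, 4, 6, 12, 29, 58, 87, 116, 174, 348.
Check 37^d mod 349 for each divisor in increasing order:
37^1 ≡ 37 (mod 349)
37^2 ≡ 322 (mod 349)
37^3 ≡ 48 (mod 349)
37^4 ≡ 31 (mod 349)
37^6 ≡ 210 (mod 349)
37^12 ≡ 126 (mod 349)
37^29 ≡ 348 (mod 349)
37^58 ≡ 1 (mod 349) ✓
Therefore the multiplicative order of 37 modulo 349 is 58.

58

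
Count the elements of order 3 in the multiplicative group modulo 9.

2

φ(9) = φ(3^2) = 3·(3−1) = 6 = 2 · 3.
(Z/9Z)^× is cyclic (|G| = 6); a cyclic group of order m has exactly φ(d) elements of each order d | m, and none otherwise.
3 | 6, and φ(3) = 3 − 1 = 2.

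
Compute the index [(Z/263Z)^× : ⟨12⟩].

2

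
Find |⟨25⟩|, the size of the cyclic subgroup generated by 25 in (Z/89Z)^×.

22

ord(25) | φ(89) = 89 − 1 = 88 = 2^3 · 11.
Divisors of 88: 1, 2, 4, 8, 11, 22, 44, 88.
Compute 25^d (mod 89) for the divisors d until we hit 1:
25^1 ≡ 25 (mod 89)
25^2 ≡ 2 (mod 89)
25^4 ≡ 4 (mod 89)
25^8 ≡ 16 (mod 89)
25^11 ≡ 88 (mod 89)
25^22 ≡ 1 (mod 89) ✓
Hence ord(25) = 22.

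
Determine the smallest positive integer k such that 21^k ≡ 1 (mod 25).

The order of 21 must divide φ(25) = φ(5^2) = 5·(5−1) = 20 = 2^2 · 5.
Divisors of 20: 1, 2, 4, 5, 10, 20.
Compute 21^d (mod 25) for the divisors d until we hit 1:
21^1 ≡ 21
21^2 ≡ 16
21^4 ≡ 6
21^5 ≡ 1
Hence ord(21) = 5.

5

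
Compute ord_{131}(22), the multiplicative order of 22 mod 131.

The order of 22 must divide φ(131) = 131 − 1 = 130 = 2 · 5 · 13.
Divisors of 130: 1, 2, 5, 10, 13, 26, 65, 130.
Check 22^d mod 131 for each divisor in increasing order:
22^1 ≡ 22 (mod 131)
22^2 ≡ 91 (mod 131)
22^5 ≡ 92 (mod 131)
22^10 ≡ 80 (mod 131)
22^13 ≡ 78 (mod 131)
22^26 ≡ 58 (mod 131)
22^65 ≡ 130 (mod 131)
22^130 ≡ 1 (mod 131) ✓
So ord_131(22) = 130.

130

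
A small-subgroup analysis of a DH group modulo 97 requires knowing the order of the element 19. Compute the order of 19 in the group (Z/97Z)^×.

32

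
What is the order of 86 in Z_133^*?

ord(86) | φ(133) = φ(7·19) = (7−1)·(19−1) = 6·18 = 108 = 2^2 · 3^3.
Divisors of 108: 1, 2, 3, 4, 6, 9, 12, 18, 27, 36, 54, 108.
Evaluate successive powers at the divisors of 108:
86^1 ≡ 86
86^2 ≡ 81
86^3 ≡ 50
86^4 ≡ 44
86^6 ≡ 106
86^9 ≡ 113
86^12 ≡ 64
86^18 ≡ 1
So ord_133(86) = 18.

18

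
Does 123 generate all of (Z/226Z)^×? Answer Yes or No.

Yes

φ(226) = φ(2)·φ(113) = 1·112 = 112 = 2^4 · 7.
Test 123^(112/q) mod 226 for each prime factor q of 112:
123^56 ≡ 225 (mod 226)  [q = 2: ≢ 1 ✓]
123^16 ≡ 219 (mod 226)  [q = 7: ≢ 1 ✓]
None equal 1, so ord_226(123) = 112: 123 is a primitive root.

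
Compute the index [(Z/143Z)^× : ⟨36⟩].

4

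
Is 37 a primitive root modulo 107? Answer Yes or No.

No

φ(107) = 107 − 1 = 106 = 2 · 53.
An element g generates (Z/107Z)^× iff g^(106/q) ≢ 1 (mod 107) for each prime q ∈ {2, 53}.
37^53 ≡ 1 (mod 107)  [q = 2: ≡ 1 ✗]
37^2 ≡ 85 (mod 107)  [q = 53: ≢ 1 ✓]
The check at q = 2 fails, so 37 generates a proper subgroup.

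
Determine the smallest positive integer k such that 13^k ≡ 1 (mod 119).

Since 13 ∈ (Z/119Z)^×, its order divides φ(119) = φ(7·17) = (7−1)·(17−1) = 6·16 = 96 = 2^5 · 3.
Divisors of 96: 1, 2, 3, 4, 6, 8, 12, 16, 24, 32, 48, 96.
Compute 13^d (mod 119) for the divisors d until we hit 1:
13^1 ≡ 13
13^2 ≡ 50
13^3 ≡ 55
13^4 ≡ 1
Hence ord(13) = 4.

4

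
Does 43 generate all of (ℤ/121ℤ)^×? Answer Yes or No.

No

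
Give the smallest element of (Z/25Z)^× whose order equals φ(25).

2

φ(25) = φ(5^2) = 5·(5−1) = 20 = 2^2 · 5.
g is a primitive root iff g^(20/q) ≢ 1 (mod 25) for each prime q ∈ {2, 5}.
g = 2: 2^10 ≡ 24; 2^4 ≡ 16 — none is 1, so 2 is a primitive root.
So 2 is the smallest generator of (Z/25Z)^×.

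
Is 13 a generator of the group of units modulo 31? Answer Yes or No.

Yes

φ(31) = 31 − 1 = 30 = 2 · 3 · 5.
An element g generates (Z/31Z)^× iff g^(30/q) ≢ 1 (mod 31) for each prime q ∈ {2, 3, 5}.
13^15 ≡ 30 (mod 31)  [q = 2: ≢ 1 ✓]
13^10 ≡ 5 (mod 31)  [q = 3: ≢ 1 ✓]
13^6 ≡ 16 (mod 31)  [q = 5: ≢ 1 ✓]
Every test exponent gives a nontrivial residue, hence 13 generates the full group.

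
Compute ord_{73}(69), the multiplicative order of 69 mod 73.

By Lagrange's theorem, ord_73(69) divides φ(73) = 73 − 1 = 72 = 2^3 · 3^2.
Divisors of 72: 1, 2, 3, 4, 6, 8, 9, 12, 18, 24, 36, 72.
Test each divisor d:
69^1 ≡ 69
69^2 ≡ 16
69^3 ≡ 9
69^4 ≡ 37
69^6 ≡ 8
69^8 ≡ 55
69^9 ≡ 72
69^12 ≡ 64
69^18 ≡ 1
Hence ord(69) = 18.

18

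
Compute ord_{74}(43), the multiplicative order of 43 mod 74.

ord(43) | φ(74) = φ(2)·φ(37) = 1·36 = 36 = 2^2 · 3^2.
Divisors of 36: 1, 2, 3, 4, 6, 9, 12, 18, 36.
Evaluate successive powers at the divisors of 36:
43^1 ≡ 43
43^2 ≡ 73
43^3 ≡ 31
43^4 ≡ 1
Therefore the multiplicative order of 43 modulo 74 is 4.

4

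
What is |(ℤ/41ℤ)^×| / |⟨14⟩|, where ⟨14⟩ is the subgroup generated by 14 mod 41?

The order of 14 must divide φ(41) = 41 − 1 = 40 = 2^3 · 5.
Divisors of 40: 1, 2, 4, 5, 8, 10, 20, 40.
Test each divisor d:
14^1 ≡ 14 (mod 41)
14^2 ≡ 32 (mod 41)
14^4 ≡ 40 (mod 41)
14^5 ≡ 27 (mod 41)
14^8 ≡ 1 (mod 41) ✓
The order of 14 is 8, so the subgroup it generates has 8 elements.
Index = |(Z/41Z)^×| / |⟨14⟩| = 40 / 8 = 5.

5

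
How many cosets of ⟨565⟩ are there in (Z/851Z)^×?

24

By Lagrange's theorem, ord_851(565) divides φ(851) = φ(23·37) = (23−1)·(37−1) = 22·36 = 792 = 2^3 · 3^2 · 11.
Divisors of 792: 1, 2, 3, 4, 6, 8, 9, 11, 12, 18, 22, 24, 33, 36, 44, 66, 72, 88, 99, 132, 198, 264, 396, 792.
Test each divisor d:
565^1 ≡ 565
565^2 ≡ 100
565^3 ≡ 334
565^4 ≡ 639
565^6 ≡ 75
565^8 ≡ 692
565^9 ≡ 371
565^11 ≡ 507
565^12 ≡ 519
565^18 ≡ 630
565^22 ≡ 47
565^24 ≡ 445
565^33 ≡ 1
The order of 565 is 33, so the subgroup it generates has 33 elements.
The index is φ(851) / ord(565) = 792 / 33 = 24.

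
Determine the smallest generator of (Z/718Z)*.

7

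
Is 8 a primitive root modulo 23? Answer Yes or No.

No

φ(23) = 23 − 1 = 22 = 2 · 11.
8 is a primitive root mod 23 iff 8^(φ(23)/q) ≢ 1 for every prime q | φ(23), i.e. q ∈ {2, 11}.
8^11 ≡ 1 (mod 23)  [q = 2: ≡ 1 ✗]
8^2 ≡ 18 (mod 23)  [q = 11: ≢ 1 ✓]
Since 8^11 ≡ 1, the order of 8 divides 11 < 22, so 8 is not a primitive root.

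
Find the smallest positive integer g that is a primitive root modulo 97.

φ(97) = 97 − 1 = 96 = 2^5 · 3.
g is a primitive root iff g^(96/q) ≢ 1 (mod 97) for each prime q ∈ {2, 3}.
g = 2: 2^48 ≡ 1 — hits 1, so not a primitive root.
g = 3: 3^48 ≡ 1 — hits 1, so not a primitive root.
g = 4: 4^48 ≡ 1 — hits 1, so not a primitive root.
g = 5: 5^48 ≡ 96; 5^32 ≡ 35 — none is 1, so 5 is a primitive root.
The smallest primitive root modulo 97 is 5.

5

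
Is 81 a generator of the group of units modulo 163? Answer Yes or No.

No

φ(163) = 163 − 1 = 162 = 2 · 3^4.
It suffices to check that the order of 81 is not a proper divisor of 162: compute 81^(162/q) for q ∈ {2, 3}.
81^81 ≡ 1 (mod 163)  [q = 2: ≡ 1 ✗]
81^54 ≡ 58 (mod 163)  [q = 3: ≢ 1 ✓]
Since 81^81 ≡ 1, the order of 81 divides 81 < 162, so 81 is not a primitive root.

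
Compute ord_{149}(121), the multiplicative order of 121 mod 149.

74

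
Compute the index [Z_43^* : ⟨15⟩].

By Lagrange's theorem, ord_43(15) divides φ(43) = 43 − 1 = 42 = 2 · 3 · 7.
Divisors of 42: 1, 2, 3, 6, 7, 14, 21, 42.
Test each divisor d:
15^1 ≡ 15
15^2 ≡ 10
15^3 ≡ 21
15^6 ≡ 11
15^7 ≡ 36
15^14 ≡ 6
15^21 ≡ 1
The order of 15 is 21, so the subgroup it generates has 21 elements.
[(Z/43Z)^× : ⟨15⟩] = 42/21 = 2.

2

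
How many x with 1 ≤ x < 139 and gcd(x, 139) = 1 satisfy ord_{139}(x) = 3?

2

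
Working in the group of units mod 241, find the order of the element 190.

Since 190 ∈ (Z/241Z)^×, its order divides φ(241) = 241 − 1 = 240 = 2^4 · 3 · 5.
Divisors of 240: 1, 2, 3, 4, 5, 6, 8, 10, 12, 15, 16, 20, 24, 30, 40, 48, 60, 80, 120, 240.
Evaluate successive powers at the divisors of 240:
190^1 ≡ 190 (mod 241)
190^2 ≡ 191 (mod 241)
190^3 ≡ 140 (mod 241)
190^4 ≡ 90 (mod 241)
190^5 ≡ 230 (mod 241)
190^6 ≡ 79 (mod 241)
190^8 ≡ 147 (mod 241)
190^10 ≡ 121 (mod 241)
190^12 ≡ 216 (mod 241)
190^15 ≡ 115 (mod 241)
190^16 ≡ 160 (mod 241)
190^20 ≡ 181 (mod 241)
190^24 ≡ 143 (mod 241)
190^30 ≡ 211 (mod 241)
190^40 ≡ 226 (mod 241)
190^48 ≡ 205 (mod 241)
190^60 ≡ 177 (mod 241)
190^80 ≡ 225 (mod 241)
190^120 ≡ 240 (mod 241)
190^240 ≡ 1 (mod 241) ✓
Therefore the multiplicative order of 190 modulo 241 is 240.

240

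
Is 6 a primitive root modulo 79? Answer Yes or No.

φ(79) = 79 − 1 = 78 = 2 · 3 · 13.
6 is a primitive root mod 79 iff 6^(φ(79)/q) ≢ 1 for every prime q | φ(79), i.e. q ∈ {2, 3, 13}.
6^39 ≡ 78 (mod 79)  [q = 2: ≢ 1 ✓]
6^26 ≡ 55 (mod 79)  [q = 3: ≢ 1 ✓]
6^6 ≡ 46 (mod 79)  [q = 13: ≢ 1 ✓]
All checks pass, so 6 has order 78 and is a primitive root modulo 79.

Yes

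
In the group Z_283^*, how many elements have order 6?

2

φ(283) = 283 − 1 = 282 = 2 · 3 · 47.
(Z/283Z)^× is cyclic (|G| = 282); a cyclic group of order m has exactly φ(d) elements of each order d | m, and none otherwise.
6 = 2 · 3 divides 282, and φ(6) = 2.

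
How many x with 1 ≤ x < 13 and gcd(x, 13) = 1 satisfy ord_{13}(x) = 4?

2

φ(13) = 13 − 1 = 12 = 2^2 · 3.
Since (Z/13Z)^× is cyclic of order 12, the number of elements of order d is φ(d) when d | 12 and 0 otherwise.
4 = 2^2 divides 12, and φ(4) = 2.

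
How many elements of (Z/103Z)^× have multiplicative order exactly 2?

1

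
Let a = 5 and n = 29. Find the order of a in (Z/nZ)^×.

14

Since 5 ∈ (Z/29Z)^×, its order divides φ(29) = 29 − 1 = 28 = 2^2 · 7.
Divisors of 28: 1, 2, 4, 7, 14, 28.
Check 5^d mod 29 for each divisor in increasing order:
5^1 ≡ 5 (mod 29)
5^2 ≡ 25 (mod 29)
5^4 ≡ 16 (mod 29)
5^7 ≡ 28 (mod 29)
5^14 ≡ 1 (mod 29) ✓
The smallest such exponent is 14, so the order of 5 is 14.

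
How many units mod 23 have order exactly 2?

φ(23) = 23 − 1 = 22 = 2 · 11.
In a cyclic group of order 22, there are φ(d) elements of order d for each divisor d of 22, and zero for non-divisors.
2 | 22, and φ(2) = 2 − 1 = 1.

1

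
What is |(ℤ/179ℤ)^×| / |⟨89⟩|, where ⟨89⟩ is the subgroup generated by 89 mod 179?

2

By Lagrange's theorem, ord_179(89) divides φ(179) = 179 − 1 = 178 = 2 · 89.
Divisors of 178: 1, 2, 89, 178.
Check 89^d mod 179 for each divisor in increasing order:
89^1 ≡ 89 (mod 179)
89^2 ≡ 45 (mod 179)
89^89 ≡ 1 (mod 179) ✓
The order of 89 is 89, so the subgroup it generates has 89 elements.
Index = |(Z/179Z)^×| / |⟨89⟩| = 178 / 89 = 2.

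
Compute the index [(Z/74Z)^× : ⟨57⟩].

1

ord(57) | φ(74) = φ(2)·φ(37) = 1·36 = 36 = 2^2 · 3^2.
Divisors of 36: 1, 2, 3, 4, 6, 9, 12, 18, 36.
Check 57^d mod 74 for each divisor in increasing order:
57^1 ≡ 57
57^2 ≡ 67
57^3 ≡ 45
57^4 ≡ 49
57^6 ≡ 27
57^9 ≡ 31
57^12 ≡ 63
57^18 ≡ 73
57^36 ≡ 1
The order of 57 is 36, so the subgroup it generates has 36 elements.
The index is φ(74) / ord(57) = 36 / 36 = 1.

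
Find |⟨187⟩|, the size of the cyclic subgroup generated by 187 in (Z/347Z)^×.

ord(187) | φ(347) = 347 − 1 = 346 = 2 · 173.
Divisors of 346: 1, 2, 173, 346.
Check 187^d mod 347 for each divisor in increasing order:
187^1 ≡ 187 (mod 347)
187^2 ≡ 269 (mod 347)
187^173 ≡ 346 (mod 347)
187^346 ≡ 1 (mod 347) ✓
Hence ord(187) = 346.

346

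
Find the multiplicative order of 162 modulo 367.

183

ord(162) | φ(367) = 367 − 1 = 366 = 2 · 3 · 61.
Divisors of 366: 1, 2, 3, 6, 61, 122, 183, 366.
Evaluate successive powers at the divisors of 366:
162^1 ≡ 162 (mod 367)
162^2 ≡ 187 (mod 367)
162^3 ≡ 200 (mod 367)
162^6 ≡ 364 (mod 367)
162^61 ≡ 83 (mod 367)
162^122 ≡ 283 (mod 367)
162^183 ≡ 1 (mod 367) ✓
Therefore the multiplicative order of 162 modulo 367 is 183.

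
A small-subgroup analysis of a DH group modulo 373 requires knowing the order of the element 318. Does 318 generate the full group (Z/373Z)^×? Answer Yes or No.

φ(373) = 373 − 1 = 372 = 2^2 · 3 · 31.
318 is a primitive root mod 373 iff 318^(φ(373)/q) ≢ 1 for every prime q | φ(373), i.e. q ∈ {2, 3, 31}.
318^186 ≡ 1 (mod 373)  [q = 2: ≡ 1 ✗]
318^124 ≡ 1 (mod 373)  [q = 3: ≡ 1 ✗]
318^12 ≡ 342 (mod 373)  [q = 31: ≢ 1 ✓]
The check at q = 2 fails, so 318 generates a proper subgroup.

No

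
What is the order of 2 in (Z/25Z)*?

Since 2 ∈ (Z/25Z)^×, its order divides φ(25) = φ(5^2) = 5·(5−1) = 20 = 2^2 · 5.
Divisors of 20: 1, 2, 4, 5, 10, 20.
Evaluate successive powers at the divisors of 20:
2^1 ≡ 2 (mod 25)
2^2 ≡ 4 (mod 25)
2^4 ≡ 16 (mod 25)
2^5 ≡ 7 (mod 25)
2^10 ≡ 24 (mod 25)
2^20 ≡ 1 (mod 25) ✓
Hence ord(2) = 20.

20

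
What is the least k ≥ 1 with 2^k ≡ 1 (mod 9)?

6

The order of 2 must divide φ(9) = φ(3^2) = 3·(3−1) = 6 = 2 · 3.
Divisors of 6: 1, 2, 3, 6.
Compute 2^d (mod 9) for the divisors d until we hit 1:
2^1 ≡ 2 (mod 9)
2^2 ≡ 4 (mod 9)
2^3 ≡ 8 (mod 9)
2^6 ≡ 1 (mod 9) ✓
The smallest such exponent is 6, so the order of 2 is 6.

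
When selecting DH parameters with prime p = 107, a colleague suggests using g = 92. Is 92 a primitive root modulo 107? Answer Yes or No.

No

φ(107) = 107 − 1 = 106 = 2 · 53.
Test 92^(106/q) mod 107 for each prime factor q of 106:
92^53 ≡ 1 (mod 107)  [q = 2: ≡ 1 ✗]
92^2 ≡ 11 (mod 107)  [q = 53: ≢ 1 ✓]
The check at q = 2 fails, so 92 generates a proper subgroup.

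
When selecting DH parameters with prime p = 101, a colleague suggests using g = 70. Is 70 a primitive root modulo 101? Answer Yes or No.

No

φ(101) = 101 − 1 = 100 = 2^2 · 5^2.
Test 70^(100/q) mod 101 for each prime factor q of 100:
70^50 ≡ 1 (mod 101)  [q = 2: ≡ 1 ✗]
70^20 ≡ 84 (mod 101)  [q = 5: ≢ 1 ✓]
The check at q = 2 fails, so 70 generates a proper subgroup.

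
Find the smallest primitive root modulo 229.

6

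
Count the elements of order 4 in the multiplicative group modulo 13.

2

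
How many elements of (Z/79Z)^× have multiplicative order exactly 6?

2

φ(79) = 79 − 1 = 78 = 2 · 3 · 13.
(Z/79Z)^× is cyclic (|G| = 78); a cyclic group of order m has exactly φ(d) elements of each order d | m, and none otherwise.
6 = 2 · 3 divides 78, and φ(6) = 2.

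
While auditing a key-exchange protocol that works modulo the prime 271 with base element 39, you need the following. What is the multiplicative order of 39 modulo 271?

45

By Lagrange's theorem, ord_271(39) divides φ(271) = 271 − 1 = 270 = 2 · 3^3 · 5.
Divisors of 270: 1, 2, 3, 5, 6, 9, 10, 15, 18, 27, 30, 45, 54, 90, 135, 270.
Compute 39^d (mod 271) for the divisors d until we hit 1:
39^1 ≡ 39 (mod 271)
39^2 ≡ 166 (mod 271)
39^3 ≡ 241 (mod 271)
39^5 ≡ 169 (mod 271)
39^6 ≡ 87 (mod 271)
39^9 ≡ 100 (mod 271)
39^10 ≡ 106 (mod 271)
39^15 ≡ 28 (mod 271)
39^18 ≡ 244 (mod 271)
39^27 ≡ 10 (mod 271)
39^30 ≡ 242 (mod 271)
39^45 ≡ 1 (mod 271) ✓
So ord_271(39) = 45.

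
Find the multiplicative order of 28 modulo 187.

80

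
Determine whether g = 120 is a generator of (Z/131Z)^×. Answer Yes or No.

Yes

φ(131) = 131 − 1 = 130 = 2 · 5 · 13.
Test 120^(130/q) mod 131 for each prime factor q of 130:
120^65 ≡ 130 (mod 131)  [q = 2: ≢ 1 ✓]
120^26 ≡ 53 (mod 131)  [q = 5: ≢ 1 ✓]
120^10 ≡ 84 (mod 131)  [q = 13: ≢ 1 ✓]
None equal 1, so ord_131(120) = 130: 120 is a primitive root.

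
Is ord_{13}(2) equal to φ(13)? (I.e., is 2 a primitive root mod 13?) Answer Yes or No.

φ(13) = 13 − 1 = 12 = 2^2 · 3.
2 is a primitive root mod 13 iff 2^(φ(13)/q) ≢ 1 for every prime q | φ(13), i.e. q ∈ {2, 3}.
2^6 ≡ 12 (mod 13)  [q = 2: ≢ 1 ✓]
2^4 ≡ 3 (mod 13)  [q = 3: ≢ 1 ✓]
Every test exponent gives a nontrivial residue, hence 2 generates the full group.

Yes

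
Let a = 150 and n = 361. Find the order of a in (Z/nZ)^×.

171

By Lagrange's theorem, ord_361(150) divides φ(361) = φ(19^2) = 19·(19−1) = 342 = 2 · 3^2 · 19.
Divisors of 342: 1, 2, 3, 6, 9, 18, 19, 38, 57, 114, 171, 342.
Test each divisor d:
150^1 ≡ 150
150^2 ≡ 118
150^3 ≡ 11
150^6 ≡ 121
150^9 ≡ 248
150^18 ≡ 134
150^19 ≡ 245
150^38 ≡ 99
150^57 ≡ 68
150^114 ≡ 292
150^171 ≡ 1
Therefore the multiplicative order of 150 modulo 361 is 171.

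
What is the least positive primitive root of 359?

7

φ(359) = 359 − 1 = 358 = 2 · 179.
Test candidates g = 2, 3, … against the prime factors q ∈ {2, 179} of φ(359): g is a generator iff g^(358/q) ≢ 1 for every such q.
g = 2: 2^179 ≡ 1 — hits 1, so not a primitive root.
g = 3: 3^179 ≡ 1 — hits 1, so not a primitive root.
g = 4: 4^179 ≡ 1 — hits 1, so not a primitive root.
g = 5: 5^179 ≡ 1 — hits 1, so not a primitive root.
g = 6: 6^179 ≡ 1 — hits 1, so not a primitive root.
g = 7: 7^179 ≡ 358; 7^2 ≡ 49 — none is 1, so 7 is a primitive root.
So 7 is the smallest generator of (Z/359Z)^×.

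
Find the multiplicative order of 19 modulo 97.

ord(19) | φ(97) = 97 − 1 = 96 = 2^5 · 3.
Divisors of 96: 1, 2, 3, 4, 6, 8, 12, 16, 24, 32, 48, 96.
Compute 19^d (mod 97) for the divisors d until we hit 1:
19^1 ≡ 19 (mod 97)
19^2 ≡ 70 (mod 97)
19^3 ≡ 69 (mod 97)
19^4 ≡ 50 (mod 97)
19^6 ≡ 8 (mod 97)
19^8 ≡ 75 (mod 97)
19^12 ≡ 64 (mod 97)
19^16 ≡ 96 (mod 97)
19^24 ≡ 22 (mod 97)
19^32 ≡ 1 (mod 97) ✓
So ord_97(19) = 32.

32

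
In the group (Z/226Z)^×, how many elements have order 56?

24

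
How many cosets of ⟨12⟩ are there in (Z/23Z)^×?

2

ord(12) | φ(23) = 23 − 1 = 22 = 2 · 11.
Divisors of 22: 1, 2, 11, 22.
Test each divisor d:
12^1 ≡ 12 (mod 23)
12^2 ≡ 6 (mod 23)
12^11 ≡ 1 (mod 23) ✓
The order of 12 is 11, so the subgroup it generates has 11 elements.
The index is φ(23) / ord(12) = 22 / 11 = 2.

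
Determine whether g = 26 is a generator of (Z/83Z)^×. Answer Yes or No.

φ(83) = 83 − 1 = 82 = 2 · 41.
Test 26^(82/q) mod 83 for each prime factor q of 82:
26^41 ≡ 1 (mod 83)  [q = 2: ≡ 1 ✗]
26^2 ≡ 12 (mod 83)  [q = 41: ≢ 1 ✓]
26^41 ≡ 1 shows ord(26) | 41, strictly less than φ(83); not a primitive root.

No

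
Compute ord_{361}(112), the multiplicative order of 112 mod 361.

ord(112) | φ(361) = φ(19^2) = 19·(19−1) = 342 = 2 · 3^2 · 19.
Divisors of 342: 1, 2, 3, 6, 9, 18, 19, 38, 57, 114, 171, 342.
Test each divisor d:
112^1 ≡ 112
112^2 ≡ 270
112^3 ≡ 277
112^6 ≡ 197
112^9 ≡ 58
112^18 ≡ 115
112^19 ≡ 245
112^38 ≡ 99
112^57 ≡ 68
112^114 ≡ 292
112^171 ≡ 1
Therefore the multiplicative order of 112 modulo 361 is 171.

171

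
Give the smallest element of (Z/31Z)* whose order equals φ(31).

φ(31) = 31 − 1 = 30 = 2 · 3 · 5.
g is a primitive root iff g^(30/q) ≢ 1 (mod 31) for each prime q ∈ {2, 3, 5}.
g = 2: 2^15 ≡ 1 — hits 1, so not a primitive root.
g = 3: 3^15 ≡ 30; 3^10 ≡ 25; 3^6 ≡ 16 — none is 1, so 3 is a primitive root.
So 3 is the smallest generator of (Z/31Z)^×.

3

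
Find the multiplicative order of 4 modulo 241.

ord(4) | φ(241) = 241 − 1 = 240 = 2^4 · 3 · 5.
Divisors of 240: 1, 2, 3, 4, 5, 6, 8, 10, 12, 15, 16, 20, 24, 30, 40, 48, 60, 80, 120, 240.
Check 4^d mod 241 for each divisor in increasing order:
4^1 ≡ 4 (mod 241)
4^2 ≡ 16 (mod 241)
4^3 ≡ 64 (mod 241)
4^4 ≡ 15 (mod 241)
4^5 ≡ 60 (mod 241)
4^6 ≡ 240 (mod 241)
4^8 ≡ 225 (mod 241)
4^10 ≡ 226 (mod 241)
4^12 ≡ 1 (mod 241) ✓
The smallest such exponent is 12, so the order of 4 is 12.

12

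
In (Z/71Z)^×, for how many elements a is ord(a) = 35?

φ(71) = 71 − 1 = 70 = 2 · 5 · 7.
In a cyclic group of order 70, there are φ(d) elements of order d for each divisor d of 70, and zero for non-divisors.
35 = 5 · 7 divides 70, and φ(35) = 24.

24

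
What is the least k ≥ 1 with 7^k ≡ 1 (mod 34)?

ord(7) | φ(34) = φ(2)·φ(17) = 1·16 = 16 = 2^4.
Divisors of 16: 1, 2, 4, 8, 16.
Check 7^d mod 34 for each divisor in increasing order:
7^1 ≡ 7
7^2 ≡ 15
7^4 ≡ 21
7^8 ≡ 33
7^16 ≡ 1
So ord_34(7) = 16.

16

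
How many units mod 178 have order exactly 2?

1

φ(178) = φ(2)·φ(89) = 1·88 = 88 = 2^3 · 11.
(Z/178Z)^× is cyclic (|G| = 88); a cyclic group of order m has exactly φ(d) elements of each order d | m, and none otherwise.
2 | 88, and φ(2) = 2 − 1 = 1.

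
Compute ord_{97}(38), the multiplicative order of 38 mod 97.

96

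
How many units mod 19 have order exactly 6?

2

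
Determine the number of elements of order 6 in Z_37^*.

φ(37) = 37 − 1 = 36 = 2^2 · 3^2.
Since (Z/37Z)^× is cyclic of order 36, the number of elements of order d is φ(d) when d | 36 and 0 otherwise.
6 = 2 · 3 divides 36, and φ(6) = 2.

2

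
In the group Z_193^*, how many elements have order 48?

φ(193) = 193 − 1 = 192 = 2^6 · 3.
In a cyclic group of order 192, there are φ(d) elements of order d for each divisor d of 192, and zero for non-divisors.
48 = 2^4 · 3 divides 192, and φ(48) = 16.

16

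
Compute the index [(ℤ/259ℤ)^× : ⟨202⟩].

ord(202) | φ(259) = φ(7·37) = (7−1)·(37−1) = 6·36 = 216 = 2^3 · 3^3.
Divisors of 216: 1, 2, 3, 4, 6, 8, 9, 12, 18, 24, 27, 36, 54, 72, 108, 216.
Check 202^d mod 259 for each divisor in increasing order:
202^1 ≡ 202
202^2 ≡ 141
202^3 ≡ 251
202^4 ≡ 197
202^6 ≡ 64
202^8 ≡ 218
202^9 ≡ 6
202^12 ≡ 211
202^18 ≡ 36
202^24 ≡ 232
202^27 ≡ 216
202^36 ≡ 1
Thus |⟨202⟩| = ord(202) = 36.
Index = |(Z/259Z)^×| / |⟨202⟩| = 216 / 36 = 6.

6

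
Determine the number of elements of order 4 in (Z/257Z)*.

φ(257) = 257 − 1 = 256 = 2^8.
Since (Z/257Z)^× is cyclic of order 256, the number of elements of order d is φ(d) when d | 256 and 0 otherwise.
4 = 2^2 divides 256, and φ(4) = 2.

2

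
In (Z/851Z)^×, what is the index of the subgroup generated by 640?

ord(640) | φ(851) = φ(23·37) = (23−1)·(37−1) = 22·36 = 792 = 2^3 · 3^2 · 11.
Divisors of 792: 1, 2, 3, 4, 6, 8, 9, 11, 12, 18, 22, 24, 33, 36, 44, 66, 72, 88, 99, 132, 198, 264, 396, 792.
Evaluate successive powers at the divisors of 792:
640^1 ≡ 640
640^2 ≡ 269
640^3 ≡ 258
640^4 ≡ 26
640^6 ≡ 186
640^8 ≡ 676
640^9 ≡ 332
640^11 ≡ 804
640^12 ≡ 556
640^18 ≡ 445
640^22 ≡ 507
640^24 ≡ 223
640^33 ≡ 850
640^36 ≡ 593
640^44 ≡ 47
640^66 ≡ 1
So ord_851(640) = 66, hence |⟨640⟩| = 66.
[(Z/851Z)^× : ⟨640⟩] = 792/66 = 12.

12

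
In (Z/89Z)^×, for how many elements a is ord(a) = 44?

20

φ(89) = 89 − 1 = 88 = 2^3 · 11.
In a cyclic group of order 88, there are φ(d) elements of order d for each divisor d of 88, and zero for non-divisors.
44 = 2^2 · 11 divides 88, and φ(44) = 20.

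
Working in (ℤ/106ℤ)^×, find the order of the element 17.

Since 17 ∈ (Z/106Z)^×, its order divides φ(106) = φ(2)·φ(53) = 1·52 = 52 = 2^2 · 13.
Divisors of 52: 1, 2, 4, 13, 26, 52.
Test each divisor d:
17^1 ≡ 17
17^2 ≡ 77
17^4 ≡ 99
17^13 ≡ 105
17^26 ≡ 1
So ord_106(17) = 26.

26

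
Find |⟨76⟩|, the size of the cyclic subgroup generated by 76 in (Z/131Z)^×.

130

Since 76 ∈ (Z/131Z)^×, its order divides φ(131) = 131 − 1 = 130 = 2 · 5 · 13.
Divisors of 130: 1, 2, 5, 10, 13, 26, 65, 130.
Compute 76^d (mod 131) for the divisors d until we hit 1:
76^1 ≡ 76 (mod 131)
76^2 ≡ 12 (mod 131)
76^5 ≡ 71 (mod 131)
76^10 ≡ 63 (mod 131)
76^13 ≡ 78 (mod 131)
76^26 ≡ 58 (mod 131)
76^65 ≡ 130 (mod 131)
76^130 ≡ 1 (mod 131) ✓
Therefore the multiplicative order of 76 modulo 131 is 130.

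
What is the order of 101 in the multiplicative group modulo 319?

140

ord(101) | φ(319) = φ(11·29) = (11−1)·(29−1) = 10·28 = 280 = 2^3 · 5 · 7.
Divisors of 280: 1, 2, 4, 5, 7, 8, 10, 14, 20, 28, 35, 40, 56, 70, 140, 280.
Evaluate successive powers at the divisors of 280:
101^1 ≡ 101 (mod 319)
101^2 ≡ 312 (mod 319)
101^4 ≡ 49 (mod 319)
101^5 ≡ 164 (mod 319)
101^7 ≡ 128 (mod 319)
101^8 ≡ 168 (mod 319)
101^10 ≡ 100 (mod 319)
101^14 ≡ 115 (mod 319)
101^20 ≡ 111 (mod 319)
101^28 ≡ 146 (mod 319)
101^35 ≡ 186 (mod 319)
101^40 ≡ 199 (mod 319)
101^56 ≡ 262 (mod 319)
101^70 ≡ 144 (mod 319)
101^140 ≡ 1 (mod 319) ✓
The smallest such exponent is 140, so the order of 101 is 140.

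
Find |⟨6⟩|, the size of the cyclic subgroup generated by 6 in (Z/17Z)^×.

16

Since 6 ∈ (Z/17Z)^×, its order divides φ(17) = 17 − 1 = 16 = 2^4.
Divisors of 16: 1, 2, 4, 8, 16.
Evaluate successive powers at the divisors of 16:
6^1 ≡ 6
6^2 ≡ 2
6^4 ≡ 4
6^8 ≡ 16
6^16 ≡ 1
So ord_17(6) = 16.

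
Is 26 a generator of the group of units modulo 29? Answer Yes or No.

Yes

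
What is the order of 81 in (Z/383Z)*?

ord(81) | φ(383) = 383 − 1 = 382 = 2 · 191.
Divisors of 382: 1, 2, 191, 382.
Check 81^d mod 383 for each divisor in increasing order:
81^1 ≡ 81 (mod 383)
81^2 ≡ 50 (mod 383)
81^191 ≡ 1 (mod 383) ✓
Therefore the multiplicative order of 81 modulo 383 is 191.

191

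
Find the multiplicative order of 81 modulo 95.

9

The order of 81 must divide φ(95) = φ(5·19) = (5−1)·(19−1) = 4·18 = 72 = 2^3 · 3^2.
Divisors of 72: 1, 2, 3, 4, 6, 8, 9, 12, 18, 24, 36, 72.
Check 81^d mod 95 for each divisor in increasing order:
81^1 ≡ 81
81^2 ≡ 6
81^3 ≡ 11
81^4 ≡ 36
81^6 ≡ 26
81^8 ≡ 61
81^9 ≡ 1
So ord_95(81) = 9.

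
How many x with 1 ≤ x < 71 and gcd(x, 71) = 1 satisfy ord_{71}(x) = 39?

0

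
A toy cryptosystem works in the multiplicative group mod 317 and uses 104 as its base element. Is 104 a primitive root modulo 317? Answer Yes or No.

No

φ(317) = 317 − 1 = 316 = 2^2 · 79.
Test 104^(316/q) mod 317 for each prime factor q of 316:
104^158 ≡ 1 (mod 317)  [q = 2: ≡ 1 ✗]
104^4 ≡ 176 (mod 317)  [q = 79: ≢ 1 ✓]
Since 104^158 ≡ 1, the order of 104 divides 158 < 316, so 104 is not a primitive root.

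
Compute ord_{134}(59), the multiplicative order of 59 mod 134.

Since 59 ∈ (Z/134Z)^×, its order divides φ(134) = φ(2)·φ(67) = 1·66 = 66 = 2 · 3 · 11.
Divisors of 66: 1, 2, 3, 6, 11, 22, 33, 66.
Check 59^d mod 134 for each divisor in increasing order:
59^1 ≡ 59 (mod 134)
59^2 ≡ 131 (mod 134)
59^3 ≡ 91 (mod 134)
59^6 ≡ 107 (mod 134)
59^11 ≡ 1 (mod 134) ✓
So ord_134(59) = 11.

11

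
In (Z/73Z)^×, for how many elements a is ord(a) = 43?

0

φ(73) = 73 − 1 = 72 = 2^3 · 3^2.
In a cyclic group of order 72, there are φ(d) elements of order d for each divisor d of 72, and zero for non-divisors.
Since 43 ∤ 72, the count is 0.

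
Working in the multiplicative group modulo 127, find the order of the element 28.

By Lagrange's theorem, ord_127(28) divides φ(127) = 127 − 1 = 126 = 2 · 3^2 · 7.
Divisors of 126: 1, 2, 3, 6, 7, 9, 14, 18, 21, 42, 63, 126.
Compute 28^d (mod 127) for the divisors d until we hit 1:
28^1 ≡ 28
28^2 ≡ 22
28^3 ≡ 108
28^6 ≡ 107
28^7 ≡ 75
28^9 ≡ 126
28^14 ≡ 37
28^18 ≡ 1
The smallest such exponent is 18, so the order of 28 is 18.

18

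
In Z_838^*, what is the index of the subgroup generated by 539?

1

ord(539) | φ(838) = φ(2)·φ(419) = 1·418 = 418 = 2 · 11 · 19.
Divisors of 418: 1, 2, 11, 19, 22, 38, 209, 418.
Evaluate successive powers at the divisors of 418:
539^1 ≡ 539
539^2 ≡ 573
539^11 ≡ 703
539^19 ≡ 119
539^22 ≡ 627
539^38 ≡ 753
539^209 ≡ 837
539^418 ≡ 1
So ord_838(539) = 418, hence |⟨539⟩| = 418.
Index = |(Z/838Z)^×| / |⟨539⟩| = 418 / 418 = 1.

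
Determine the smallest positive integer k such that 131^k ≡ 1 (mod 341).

30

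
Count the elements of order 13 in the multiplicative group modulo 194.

0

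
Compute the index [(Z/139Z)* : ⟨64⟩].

Since 64 ∈ (Z/139Z)^×, its order divides φ(139) = 139 − 1 = 138 = 2 · 3 · 23.
Divisors of 138: 1, 2, 3, 6, 23, 46, 69, 138.
Evaluate successive powers at the divisors of 138:
64^1 ≡ 64
64^2 ≡ 65
64^3 ≡ 129
64^6 ≡ 100
64^23 ≡ 1
Thus |⟨64⟩| = ord(64) = 23.
Index = |(Z/139Z)^×| / |⟨64⟩| = 138 / 23 = 6.

6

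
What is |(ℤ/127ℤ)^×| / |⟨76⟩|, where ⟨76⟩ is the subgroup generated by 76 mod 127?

6

ord(76) | φ(127) = 127 − 1 = 126 = 2 · 3^2 · 7.
Divisors of 126: 1, 2, 3, 6, 7, 9, 14, 18, 21, 42, 63, 126.
Evaluate successive powers at the divisors of 126:
76^1 ≡ 76
76^2 ≡ 61
76^3 ≡ 64
76^6 ≡ 32
76^7 ≡ 19
76^9 ≡ 16
76^14 ≡ 107
76^18 ≡ 2
76^21 ≡ 1
So ord_127(76) = 21, hence |⟨76⟩| = 21.
Index = |(Z/127Z)^×| / |⟨76⟩| = 126 / 21 = 6.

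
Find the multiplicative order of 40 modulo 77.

30

By Lagrange's theorem, ord_77(40) divides φ(77) = φ(7·11) = (7−1)·(11−1) = 6·10 = 60 = 2^2 · 3 · 5.
Divisors of 60: 1, 2, 3, 4, 5, 6, 10, 12, 15, 20, 30, 60.
Check 40^d mod 77 for each divisor in increasing order:
40^1 ≡ 40
40^2 ≡ 60
40^3 ≡ 13
40^4 ≡ 58
40^5 ≡ 10
40^6 ≡ 15
40^10 ≡ 23
40^12 ≡ 71
40^15 ≡ 76
40^20 ≡ 67
40^30 ≡ 1
The smallest such exponent is 30, so the order of 40 is 30.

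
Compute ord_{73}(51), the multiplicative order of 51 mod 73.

Since 51 ∈ (Z/73Z)^×, its order divides φ(73) = 73 − 1 = 72 = 2^3 · 3^2.
Divisors of 72: 1, 2, 3, 4, 6, 8, 9, 12, 18, 24, 36, 72.
Evaluate successive powers at the divisors of 72:
51^1 ≡ 51 (mod 73)
51^2 ≡ 46 (mod 73)
51^3 ≡ 10 (mod 73)
51^4 ≡ 72 (mod 73)
51^6 ≡ 27 (mod 73)
51^8 ≡ 1 (mod 73) ✓
Therefore the multiplicative order of 51 modulo 73 is 8.

8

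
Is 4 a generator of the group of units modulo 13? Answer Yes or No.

φ(13) = 13 − 1 = 12 = 2^2 · 3.
An element g generates (Z/13Z)^× iff g^(12/q) ≢ 1 (mod 13) for each prime q ∈ {2, 3}.
4^6 ≡ 1 (mod 13)  [q = 2: ≡ 1 ✗]
4^4 ≡ 9 (mod 13)  [q = 3: ≢ 1 ✓]
4^6 ≡ 1 shows ord(4) | 6, strictly less than φ(13); not a primitive root.

No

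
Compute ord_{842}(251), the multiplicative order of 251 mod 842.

84

By Lagrange's theorem, ord_842(251) divides φ(842) = φ(2)·φ(421) = 1·420 = 420 = 2^2 · 3 · 5 · 7.
Divisors of 420: 1, 2, 3, 4, 5, 6, 7, 10, 12, 14, 15, 20, 21, 28, 30, 35, 42, 60, 70, 84, 105, 140, 210, 420.
Compute 251^d (mod 842) for the divisors d until we hit 1:
251^1 ≡ 251 (mod 842)
251^2 ≡ 693 (mod 842)
251^3 ≡ 491 (mod 842)
251^4 ≡ 309 (mod 842)
251^5 ≡ 95 (mod 842)
251^6 ≡ 269 (mod 842)
251^7 ≡ 159 (mod 842)
251^10 ≡ 605 (mod 842)
251^12 ≡ 791 (mod 842)
251^14 ≡ 21 (mod 842)
251^15 ≡ 219 (mod 842)
251^20 ≡ 597 (mod 842)
251^21 ≡ 813 (mod 842)
251^28 ≡ 441 (mod 842)
251^30 ≡ 809 (mod 842)
251^35 ≡ 233 (mod 842)
251^42 ≡ 841 (mod 842)
251^60 ≡ 247 (mod 842)
251^70 ≡ 401 (mod 842)
251^84 ≡ 1 (mod 842) ✓
The smallest such exponent is 84, so the order of 251 is 84.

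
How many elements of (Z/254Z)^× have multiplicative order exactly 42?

φ(254) = φ(2)·φ(127) = 1·126 = 126 = 2 · 3^2 · 7.
(Z/254Z)^× is cyclic (|G| = 126); a cyclic group of order m has exactly φ(d) elements of each order d | m, and none otherwise.
42 = 2 · 3 · 7 divides 126, and φ(42) = 12.

12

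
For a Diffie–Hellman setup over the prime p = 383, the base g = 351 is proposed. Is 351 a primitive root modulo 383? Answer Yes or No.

Yes

φ(383) = 383 − 1 = 382 = 2 · 191.
It suffices to check that the order of 351 is not a proper divisor of 382: compute 351^(382/q) for q ∈ {2, 191}.
351^191 ≡ 382 (mod 383)  [q = 2: ≢ 1 ✓]
351^2 ≡ 258 (mod 383)  [q = 191: ≢ 1 ✓]
None equal 1, so ord_383(351) = 382: 351 is a primitive root.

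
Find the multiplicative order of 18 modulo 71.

35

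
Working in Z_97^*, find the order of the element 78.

32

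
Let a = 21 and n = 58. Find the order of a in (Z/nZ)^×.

28

The order of 21 must divide φ(58) = φ(2)·φ(29) = 1·28 = 28 = 2^2 · 7.
Divisors of 28: 1, 2, 4, 7, 14, 28.
Test each divisor d:
21^1 ≡ 21 (mod 58)
21^2 ≡ 35 (mod 58)
21^4 ≡ 7 (mod 58)
21^7 ≡ 41 (mod 58)
21^14 ≡ 57 (mod 58)
21^28 ≡ 1 (mod 58) ✓
So ord_58(21) = 28.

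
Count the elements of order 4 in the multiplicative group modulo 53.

2

φ(53) = 53 − 1 = 52 = 2^2 · 13.
In a cyclic group of order 52, there are φ(d) elements of order d for each divisor d of 52, and zero for non-divisors.
4 = 2^2 divides 52, and φ(4) = 2.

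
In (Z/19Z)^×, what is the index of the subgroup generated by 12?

3

Since 12 ∈ (Z/19Z)^×, its order divides φ(19) = 19 − 1 = 18 = 2 · 3^2.
Divisors of 18: 1, 2, 3, 6, 9, 18.
Compute 12^d (mod 19) for the divisors d until we hit 1:
12^1 ≡ 12
12^2 ≡ 11
12^3 ≡ 18
12^6 ≡ 1
Thus |⟨12⟩| = ord(12) = 6.
[(Z/19Z)^× : ⟨12⟩] = 18/6 = 3.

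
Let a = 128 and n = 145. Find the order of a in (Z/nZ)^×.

By Lagrange's theorem, ord_145(128) divides φ(145) = φ(5·29) = (5−1)·(29−1) = 4·28 = 112 = 2^4 · 7.
Divisors of 112: 1, 2, 4, 7, 8, 14, 16, 28, 56, 112.
Check 128^d mod 145 for each divisor in increasing order:
128^1 ≡ 128
128^2 ≡ 144
128^4 ≡ 1
Therefore the multiplicative order of 128 modulo 145 is 4.

4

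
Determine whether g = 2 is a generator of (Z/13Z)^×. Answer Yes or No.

φ(13) = 13 − 1 = 12 = 2^2 · 3.
Test 2^(12/q) mod 13 for each prime factor q of 12:
2^6 ≡ 12 (mod 13)  [q = 2: ≢ 1 ✓]
2^4 ≡ 3 (mod 13)  [q = 3: ≢ 1 ✓]
None equal 1, so ord_13(2) = 12: 2 is a primitive root.

Yes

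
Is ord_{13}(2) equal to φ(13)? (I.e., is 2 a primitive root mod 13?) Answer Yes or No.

φ(13) = 13 − 1 = 12 = 2^2 · 3.
2 is a primitive root mod 13 iff 2^(φ(13)/q) ≢ 1 for every prime q | φ(13), i.e. q ∈ {2, 3}.
2^6 ≡ 12 (mod 13)  [q = 2: ≢ 1 ✓]
2^4 ≡ 3 (mod 13)  [q = 3: ≢ 1 ✓]
All checks pass, so 2 has order 12 and is a primitive root modulo 13.

Yes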